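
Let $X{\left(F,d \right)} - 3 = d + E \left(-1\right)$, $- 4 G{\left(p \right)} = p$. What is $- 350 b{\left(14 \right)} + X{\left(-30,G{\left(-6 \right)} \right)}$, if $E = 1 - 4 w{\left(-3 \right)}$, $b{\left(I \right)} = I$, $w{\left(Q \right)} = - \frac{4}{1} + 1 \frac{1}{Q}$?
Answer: $- \frac{29483}{6} \approx -4913.8$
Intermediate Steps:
$w{\left(Q \right)} = -4 + \frac{1}{Q}$ ($w{\left(Q \right)} = \left(-4\right) 1 + \frac{1}{Q} = -4 + \frac{1}{Q}$)
$G{\left(p \right)} = - \frac{p}{4}$
$E = \frac{55}{3}$ ($E = 1 - 4 \left(-4 + \frac{1}{-3}\right) = 1 - 4 \left(-4 - \frac{1}{3}\right) = 1 - - \frac{52}{3} = 1 + \frac{52}{3} = \frac{55}{3} \approx 18.333$)
$X{\left(F,d \right)} = - \frac{46}{3} + d$ ($X{\left(F,d \right)} = 3 + \left(d + \frac{55}{3} \left(-1\right)\right) = 3 + \left(d - \frac{55}{3}\right) = 3 + \left(- \frac{55}{3} + d\right) = - \frac{46}{3} + d$)
$- 350 b{\left(14 \right)} + X{\left(-30,G{\left(-6 \right)} \right)} = \left(-350\right) 14 - \frac{83}{6} = -4900 + \left(- \frac{46}{3} + \frac{3}{2}\right) = -4900 - \frac{83}{6} = - \frac{29483}{6}$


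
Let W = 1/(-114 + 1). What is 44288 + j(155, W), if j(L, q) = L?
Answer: 44443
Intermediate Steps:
W = -1/113 (W = 1/(-113) = -1/113 ≈ -0.0088496)
44288 + j(155, W) = 44288 + 155 = 44443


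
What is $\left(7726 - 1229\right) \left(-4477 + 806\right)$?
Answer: $-23850487$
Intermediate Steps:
$\left(7726 - 1229\right) \left(-4477 + 806\right) = 6497 \left(-3671\right) = -23850487$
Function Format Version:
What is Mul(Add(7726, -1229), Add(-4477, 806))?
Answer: -23850487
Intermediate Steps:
Mul(Add(7726, -1229), Add(-4477, 806)) = Mul(6497, -3671) = -23850487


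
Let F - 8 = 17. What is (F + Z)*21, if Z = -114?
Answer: -1869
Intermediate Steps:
F = 25 (F = 8 + 17 = 25)
(F + Z)*21 = (25 - 114)*21 = -89*21 = -1869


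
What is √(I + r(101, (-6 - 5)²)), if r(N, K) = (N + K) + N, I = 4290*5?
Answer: √21773 ≈ 147.56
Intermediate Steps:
I = 21450
r(N, K) = K + 2*N (r(N, K) = (K + N) + N = K + 2*N)
√(I + r(101, (-6 - 5)²)) = √(21450 + ((-6 - 5)² + 2*101)) = √(21450 + ((-11)² + 202)) = √(21450 + (121 + 202)) = √(21450 + 323) = √21773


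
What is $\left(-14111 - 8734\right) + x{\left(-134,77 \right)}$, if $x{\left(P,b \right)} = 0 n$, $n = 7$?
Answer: $-22845$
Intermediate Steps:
$x{\left(P,b \right)} = 0$ ($x{\left(P,b \right)} = 0 \cdot 7 = 0$)
$\left(-14111 - 8734\right) + x{\left(-134,77 \right)} = \left(-14111 - 8734\right) + 0 = -22845 + 0 = -22845$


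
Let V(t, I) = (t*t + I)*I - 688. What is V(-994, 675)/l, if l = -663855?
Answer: -667379237/663855 ≈ -1005.3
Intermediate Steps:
V(t, I) = -688 + I*(I + t**2) (V(t, I) = (t**2 + I)*I - 688 = (I + t**2)*I - 688 = I*(I + t**2) - 688 = -688 + I*(I + t**2))
V(-994, 675)/l = (-688 + 675**2 + 675*(-994)**2)/(-663855) = (-688 + 455625 + 675*988036)*(-1/663855) = (-688 + 455625 + 666924300)*(-1/663855) = 667379237*(-1/663855) = -667379237/663855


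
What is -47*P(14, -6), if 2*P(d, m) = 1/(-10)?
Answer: 47/20 ≈ 2.3500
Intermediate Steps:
P(d, m) = -1/20 (P(d, m) = (½)/(-10) = (½)*(-⅒) = -1/20)
-47*P(14, -6) = -47*(-1/20) = 47/20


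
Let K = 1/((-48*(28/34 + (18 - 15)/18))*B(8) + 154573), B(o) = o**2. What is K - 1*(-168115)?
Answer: 433069115352/2576029 ≈ 1.6812e+5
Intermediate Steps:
K = 17/2576029 (K = 1/(-48*(28/34 + (18 - 15)/18)*8**2 + 154573) = 1/(-48*(28*(1/34) + 3*(1/18))*64 + 154573) = 1/(-48*(14/17 + 1/6)*64 + 154573) = 1/(-48*101/102*64 + 154573) = 1/(-808/17*64 + 154573) = 1/(-51712/17 + 154573) = 1/(2576029/17) = 17/2576029 ≈ 6.5993e-6)
K - 1*(-168115) = 17/2576029 - 1*(-168115) = 17/2576029 + 168115 = 433069115352/2576029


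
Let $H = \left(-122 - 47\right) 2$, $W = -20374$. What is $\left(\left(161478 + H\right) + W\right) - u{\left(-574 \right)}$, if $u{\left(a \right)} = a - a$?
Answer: $140766$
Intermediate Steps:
$H = -338$ ($H = \left(-169\right) 2 = -338$)
$u{\left(a \right)} = 0$
$\left(\left(161478 + H\right) + W\right) - u{\left(-574 \right)} = \left(\left(161478 - 338\right) - 20374\right) - 0 = \left(161140 - 20374\right) + 0 = 140766 + 0 = 140766$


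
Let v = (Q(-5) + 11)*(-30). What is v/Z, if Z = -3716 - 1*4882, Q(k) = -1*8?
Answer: 15/1433 ≈ 0.010468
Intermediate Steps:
Q(k) = -8
v = -90 (v = (-8 + 11)*(-30) = 3*(-30) = -90)
Z = -8598 (Z = -3716 - 4882 = -8598)
v/Z = -90/(-8598) = -90*(-1/8598) = 15/1433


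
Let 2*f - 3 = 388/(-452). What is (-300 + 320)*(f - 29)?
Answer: -63120/113 ≈ -558.58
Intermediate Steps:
f = 121/113 (f = 3/2 + (388/(-452))/2 = 3/2 + (388*(-1/452))/2 = 3/2 + (1/2)*(-97/113) = 3/2 - 97/226 = 121/113 ≈ 1.0708)
(-300 + 320)*(f - 29) = (-300 + 320)*(121/113 - 29) = 20*(-3156/113) = -63120/113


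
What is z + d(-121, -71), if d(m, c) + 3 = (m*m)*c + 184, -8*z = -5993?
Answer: -8308647/8 ≈ -1.0386e+6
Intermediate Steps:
z = 5993/8 (z = -⅛*(-5993) = 5993/8 ≈ 749.13)
d(m, c) = 181 + c*m² (d(m, c) = -3 + ((m*m)*c + 184) = -3 + (m²*c + 184) = -3 + (c*m² + 184) = -3 + (184 + c*m²) = 181 + c*m²)
z + d(-121, -71) = 5993/8 + (181 - 71*(-121)²) = 5993/8 + (181 - 71*14641) = 5993/8 + (181 - 1039511) = 5993/8 - 1039330 = -8308647/8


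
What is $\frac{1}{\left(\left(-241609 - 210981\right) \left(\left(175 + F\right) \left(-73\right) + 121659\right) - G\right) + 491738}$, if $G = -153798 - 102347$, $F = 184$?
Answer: $- \frac{1}{43199872797} \approx -2.3148 \cdot 10^{-11}$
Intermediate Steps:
$G = -256145$ ($G = -153798 - 102347 = -256145$)
$\frac{1}{\left(\left(-241609 - 210981\right) \left(\left(175 + F\right) \left(-73\right) + 121659\right) - G\right) + 491738} = \frac{1}{\left(\left(-241609 - 210981\right) \left(\left(175 + 184\right) \left(-73\right) + 121659\right) - -256145\right) + 491738} = \frac{1}{\left(- 452590 \left(359 \left(-73\right) + 121659\right) + 256145\right) + 491738} = \frac{1}{\left(- 452590 \left(-26207 + 121659\right) + 256145\right) + 491738} = \frac{1}{\left(\left(-452590\right) 95452 + 256145\right) + 491738} = \frac{1}{\left(-43200620680 + 256145\right) + 491738} = \frac{1}{-43200364535 + 491738} = \frac{1}{-43199872797} = - \frac{1}{43199872797}$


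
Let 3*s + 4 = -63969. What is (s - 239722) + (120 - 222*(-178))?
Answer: -664231/3 ≈ -2.2141e+5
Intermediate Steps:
s = -63973/3 (s = -4/3 + (⅓)*(-63969) = -4/3 - 21323 = -63973/3 ≈ -21324.)
(s - 239722) + (120 - 222*(-178)) = (-63973/3 - 239722) + (120 - 222*(-178)) = -783139/3 + (120 + 39516) = -783139/3 + 39636 = -664231/3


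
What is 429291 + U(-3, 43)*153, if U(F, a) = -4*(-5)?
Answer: 432351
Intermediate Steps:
U(F, a) = 20
429291 + U(-3, 43)*153 = 429291 + 20*153 = 429291 + 3060 = 432351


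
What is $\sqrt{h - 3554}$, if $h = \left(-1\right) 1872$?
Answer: $i \sqrt{5426} \approx 73.661 i$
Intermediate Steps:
$h = -1872$
$\sqrt{h - 3554} = \sqrt{-1872 - 3554} = \sqrt{-5426} = i \sqrt{5426}$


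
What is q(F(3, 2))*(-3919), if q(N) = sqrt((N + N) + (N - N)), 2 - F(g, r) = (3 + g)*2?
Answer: -7838*I*sqrt(5) ≈ -17526.0*I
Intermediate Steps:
F(g, r) = -4 - 2*g (F(g, r) = 2 - (3 + g)*2 = 2 - (6 + 2*g) = 2 + (-6 - 2*g) = -4 - 2*g)
q(N) = sqrt(2)*sqrt(N) (q(N) = sqrt(2*N + 0) = sqrt(2*N) = sqrt(2)*sqrt(N))
q(F(3, 2))*(-3919) = (sqrt(2)*sqrt(-4 - 2*3))*(-3919) = (sqrt(2)*sqrt(-4 - 6))*(-3919) = (sqrt(2)*sqrt(-10))*(-3919) = (sqrt(2)*(I*sqrt(10)))*(-3919) = (2*I*sqrt(5))*(-3919) = -7838*I*sqrt(5)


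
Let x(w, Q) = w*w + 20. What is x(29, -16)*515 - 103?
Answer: 443312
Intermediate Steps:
x(w, Q) = 20 + w² (x(w, Q) = w² + 20 = 20 + w²)
x(29, -16)*515 - 103 = (20 + 29²)*515 - 103 = (20 + 841)*515 - 103 = 861*515 - 103 = 443415 - 103 = 443312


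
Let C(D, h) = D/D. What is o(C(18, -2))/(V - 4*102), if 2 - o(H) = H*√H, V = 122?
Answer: -1/286 ≈ -0.0034965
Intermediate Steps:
C(D, h) = 1
o(H) = 2 - H^(3/2) (o(H) = 2 - H*√H = 2 - H^(3/2))
o(C(18, -2))/(V - 4*102) = (2 - 1^(3/2))/(122 - 4*102) = (2 - 1*1)/(122 - 408) = (2 - 1)/(-286) = 1*(-1/286) = -1/286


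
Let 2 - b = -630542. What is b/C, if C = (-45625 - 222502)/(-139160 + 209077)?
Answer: -44085744848/268127 ≈ -1.6442e+5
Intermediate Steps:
b = 630544 (b = 2 - 1*(-630542) = 2 + 630542 = 630544)
C = -268127/69917 ≈ -3.8349
b/C = 630544/(-268127/69917) = 630544*(-69917/268127) = -44085744848/268127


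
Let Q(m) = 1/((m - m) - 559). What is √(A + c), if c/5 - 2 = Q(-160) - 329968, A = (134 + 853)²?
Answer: 6*I*√5864756326/559 ≈ 821.99*I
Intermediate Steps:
Q(m) = -1/559 (Q(m) = 1/(0 - 559) = 1/(-559) = -1/559)
A = 974169 (A = 987² = 974169)
c = -922254975/559 (c = 10 + 5*(-1/559 - 329968) = 10 + 5*(-184452113/559) = 10 - 922260565/559 = -922254975/559 ≈ -1.6498e+6)
√(A + c) = √(974169 - 922254975/559) = √(-377694504/559) = 6*I*√5864756326/559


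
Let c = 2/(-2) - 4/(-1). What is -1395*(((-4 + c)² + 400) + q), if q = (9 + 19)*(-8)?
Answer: -246915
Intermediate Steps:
c = 3 (c = 2*(-½) - 4*(-1) = -1 + 4 = 3)
q = -224 (q = 28*(-8) = -224)
-1395*(((-4 + c)² + 400) + q) = -1395*(((-4 + 3)² + 400) - 224) = -1395*(((-1)² + 400) - 224) = -1395*((1 + 400) - 224) = -1395*(401 - 224) = -1395*177 = -246915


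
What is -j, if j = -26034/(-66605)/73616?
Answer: -13017/2451596840 ≈ -5.3096e-6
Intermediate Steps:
j = 13017/2451596840 (j = -26034*(-1/66605)*(1/73616) = (26034/66605)*(1/73616) = 13017/2451596840 ≈ 5.3096e-6)
-j = -1*13017/2451596840 = -13017/2451596840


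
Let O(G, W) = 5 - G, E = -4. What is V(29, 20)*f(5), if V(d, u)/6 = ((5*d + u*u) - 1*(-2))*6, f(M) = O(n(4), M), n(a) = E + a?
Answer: 98460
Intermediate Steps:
n(a) = -4 + a
f(M) = 5 (f(M) = 5 - (-4 + 4) = 5 - 1*0 = 5 + 0 = 5)
V(d, u) = 72 + 36*u² + 180*d (V(d, u) = 6*(((5*d + u*u) - 1*(-2))*6) = 6*(((5*d + u²) + 2)*6) = 6*(((u² + 5*d) + 2)*6) = 6*((2 + u² + 5*d)*6) = 6*(12 + 6*u² + 30*d) = 72 + 36*u² + 180*d)
V(29, 20)*f(5) = (72 + 36*20² + 180*29)*5 = (72 + 36*400 + 5220)*5 = (72 + 14400 + 5220)*5 = 19692*5 = 98460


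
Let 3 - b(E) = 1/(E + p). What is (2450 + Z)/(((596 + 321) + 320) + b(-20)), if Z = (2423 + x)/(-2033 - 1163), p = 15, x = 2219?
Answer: 1504915/762246 ≈ 1.9743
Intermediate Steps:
b(E) = 3 - 1/(15 + E) (b(E) = 3 - 1/(E + 15) = 3 - 1/(15 + E))
Z = -2321/1598 (Z = (2423 + 2219)/(-2033 - 1163) = 4642/(-3196) = 4642*(-1/3196) = -2321/1598 ≈ -1.4524)
(2450 + Z)/(((596 + 321) + 320) + b(-20)) = (2450 - 2321/1598)/(((596 + 321) + 320) + (44 + 3*(-20))/(15 - 20)) = 3912779/(1598*((917 + 320) + (44 - 60)/(-5))) = 3912779/(1598*(1237 - ⅕*(-16))) = 3912779/(1598*(1237 + 16/5)) = 3912779/(1598*(6201/5)) = (3912779/1598)*(5/6201) = 1504915/762246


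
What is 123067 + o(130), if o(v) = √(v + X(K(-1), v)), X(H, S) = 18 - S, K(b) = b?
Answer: 123067 + 3*√2 ≈ 1.2307e+5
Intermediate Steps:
o(v) = 3*√2 (o(v) = √(v + (18 - v)) = √18 = 3*√2)
123067 + o(130) = 123067 + 3*√2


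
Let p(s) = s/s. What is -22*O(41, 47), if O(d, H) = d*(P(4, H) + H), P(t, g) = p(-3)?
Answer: -43296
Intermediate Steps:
p(s) = 1
P(t, g) = 1
O(d, H) = d*(1 + H)
-22*O(41, 47) = -902*(1 + 47) = -902*48 = -22*1968 = -43296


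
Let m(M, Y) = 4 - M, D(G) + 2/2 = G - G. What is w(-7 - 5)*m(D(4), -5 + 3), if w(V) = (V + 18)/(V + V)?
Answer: -5/4 ≈ -1.2500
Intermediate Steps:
D(G) = -1 (D(G) = -1 + (G - G) = -1 + 0 = -1)
w(V) = (18 + V)/(2*V) (w(V) = (18 + V)/((2*V)) = (18 + V)*(1/(2*V)) = (18 + V)/(2*V))
w(-7 - 5)*m(D(4), -5 + 3) = ((18 + (-7 - 5))/(2*(-7 - 5)))*(4 - 1*(-1)) = ((½)*(18 - 12)/(-12))*(4 + 1) = ((½)*(-1/12)*6)*5 = -¼*5 = -5/4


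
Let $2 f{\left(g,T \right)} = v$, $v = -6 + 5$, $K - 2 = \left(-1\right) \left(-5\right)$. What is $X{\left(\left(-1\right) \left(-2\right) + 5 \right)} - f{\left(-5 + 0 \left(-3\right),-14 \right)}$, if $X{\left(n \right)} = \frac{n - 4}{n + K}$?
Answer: $\frac{5}{7} \approx 0.71429$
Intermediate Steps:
$K = 7$ ($K = 2 - -5 = 2 + 5 = 7$)
$v = -1$
$f{\left(g,T \right)} = - \frac{1}{2}$ ($f{\left(g,T \right)} = \frac{1}{2} \left(-1\right) = - \frac{1}{2}$)
$X{\left(n \right)} = \frac{-4 + n}{7 + n}$ ($X{\left(n \right)} = \frac{n - 4}{n + 7} = \frac{-4 + n}{7 + n}$)
$X{\left(\left(-1\right) \left(-2\right) + 5 \right)} - f{\left(-5 + 0 \left(-3\right),-14 \right)} = \frac{-4 + \left(\left(-1\right) \left(-2\right) + 5\right)}{7 + \left(\left(-1\right) \left(-2\right) + 5\right)} - - \frac{1}{2} = \frac{-4 + \left(2 + 5\right)}{7 + \left(2 + 5\right)} + \frac{1}{2} = \frac{-4 + 7}{7 + 7} + \frac{1}{2} = \frac{1}{14} \cdot 3 + \frac{1}{2} = \frac{3}{14} + \frac{1}{2} = \frac{5}{7}$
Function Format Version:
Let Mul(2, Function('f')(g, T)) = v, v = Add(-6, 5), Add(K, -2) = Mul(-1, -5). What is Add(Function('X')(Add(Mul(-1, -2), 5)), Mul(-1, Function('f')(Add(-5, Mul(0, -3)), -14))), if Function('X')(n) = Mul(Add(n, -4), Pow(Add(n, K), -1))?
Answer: Rational(5, 7) ≈ 0.71429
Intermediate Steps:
K = 7 (K = Add(2, Mul(-1, -5)) = Add(2, 5) = 7)
v = -1
Function('f')(g, T) = Rational(-1, 2) (Function('f')(g, T) = Mul(Rational(1, 2), -1) = Rational(-1, 2))
Function('X')(n) = Mul(Pow(Add(7, n), -1), Add(-4, n)) (Function('X')(n) = Mul(Add(n, -4), Pow(Add(n, 7), -1)) = Mul(Add(-4, n), Pow(Add(7, n), -1)) = Mul(Pow(Add(7, n), -1), Add(-4, n)))
Add(Function('X')(Add(Mul(-1, -2), 5)), Mul(-1, Function('f')(Add(-5, Mul(0, -3)), -14))) = Add(Mul(Pow(Add(7, Add(Mul(-1, -2), 5)), -1), Add(-4, Add(Mul(-1, -2), 5))), Mul(-1, Rational(-1, 2))) = Add(Mul(Pow(Add(7, Add(2, 5)), -1), Add(-4, Add(2, 5))), Rational(1, 2)) = Add(Mul(Pow(Add(7, 7), -1), Add(-4, 7)), Rational(1, 2)) = Add(Mul(Pow(14, -1), 3), Rational(1, 2)) = Add(Mul(Rational(1, 14), 3), Rational(1, 2)) = Add(Rational(3, 14), Rational(1, 2)) = Rational(5, 7)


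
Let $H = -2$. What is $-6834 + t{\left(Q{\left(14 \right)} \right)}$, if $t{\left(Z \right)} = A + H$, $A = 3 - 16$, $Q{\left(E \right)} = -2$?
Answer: $-6849$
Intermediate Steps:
$A = -13$
$t{\left(Z \right)} = -15$ ($t{\left(Z \right)} = -13 - 2 = -15$)
$-6834 + t{\left(Q{\left(14 \right)} \right)} = -6834 - 15 = -6849$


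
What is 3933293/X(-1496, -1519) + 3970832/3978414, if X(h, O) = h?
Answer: -711014889665/270532152 ≈ -2628.2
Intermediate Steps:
3933293/X(-1496, -1519) + 3970832/3978414 = 3933293/(-1496) + 3970832/3978414 = 3933293*(-1/1496) + 3970832*(1/3978414) = -3933293/1496 + 1985416/1989207 = -711014889665/270532152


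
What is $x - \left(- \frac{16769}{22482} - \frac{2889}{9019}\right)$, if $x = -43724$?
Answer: $- \frac{8865487578283}{202765158} \approx -43723.0$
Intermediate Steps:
$x - \left(- \frac{16769}{22482} - \frac{2889}{9019}\right) = -43724 - \left(- \frac{16769}{22482} - \frac{2889}{9019}\right) = -43724 - - \frac{216190109}{202765158} = -43724 + \frac{216190109}{202765158} = - \frac{8865487578283}{202765158}$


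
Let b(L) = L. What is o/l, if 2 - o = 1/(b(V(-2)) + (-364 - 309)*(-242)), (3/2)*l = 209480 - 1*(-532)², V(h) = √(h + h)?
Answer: -79575757581/1950779160754240 - 3*I/1950779160754240 ≈ -4.0792e-5 - 1.5378e-15*I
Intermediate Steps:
V(h) = √2*√h (V(h) = √(2*h) = √2*√h)
l = -147088/3 (l = 2*(209480 - 1*(-532)²)/3 = 2*(209480 - 1*283024)/3 = 2*(209480 - 283024)/3 = (⅔)*(-73544) = -147088/3 ≈ -49029.)
o = 2 - (162866 - 2*I)/26525333960 (o = 2 - 1/(√2*√(-2) + (-364 - 309)*(-242)) = 2 - 1/(√2*(I*√2) - 673*(-242)) = 2 - 1/(2*I + 162866) = 2 - 1/(162866 + 2*I) = 2 - (162866 - 2*I)/26525333960 ≈ 2.0 + 7.54e-11*I)
o/l = (26525252527/13262666980 + I/13262666980)/(-147088/3) = (26525252527/13262666980 + I/13262666980)*(-3/147088) = -79575757581/1950779160754240 - 3*I/1950779160754240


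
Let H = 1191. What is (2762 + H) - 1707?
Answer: 2246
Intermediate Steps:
(2762 + H) - 1707 = (2762 + 1191) - 1707 = 3953 - 1707 = 2246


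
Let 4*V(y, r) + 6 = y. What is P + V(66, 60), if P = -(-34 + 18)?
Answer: 31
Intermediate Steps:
V(y, r) = -3/2 + y/4
P = 16 (P = -1*(-16) = 16)
P + V(66, 60) = 16 + (-3/2 + (¼)*66) = 16 + (-3/2 + 33/2) = 16 + 15 = 31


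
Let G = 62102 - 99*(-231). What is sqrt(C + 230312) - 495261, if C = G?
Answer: -495261 + sqrt(315283) ≈ -4.9470e+5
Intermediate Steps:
G = 84971 (G = 62102 + 22869 = 84971)
C = 84971
sqrt(C + 230312) - 495261 = sqrt(84971 + 230312) - 495261 = sqrt(315283) - 495261 = -495261 + sqrt(315283)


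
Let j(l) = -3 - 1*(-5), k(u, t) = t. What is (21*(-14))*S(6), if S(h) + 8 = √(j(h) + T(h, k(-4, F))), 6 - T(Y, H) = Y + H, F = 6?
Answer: 2352 - 588*I ≈ 2352.0 - 588.0*I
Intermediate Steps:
T(Y, H) = 6 - H - Y (T(Y, H) = 6 - (Y + H) = 6 - (H + Y) = 6 + (-H - Y) = 6 - H - Y)
j(l) = 2 (j(l) = -3 + 5 = 2)
S(h) = -8 + √(2 - h) (S(h) = -8 + √(2 + (6 - 1*6 - h)) = -8 + √(2 + (6 - 6 - h)) = -8 + √(2 - h))
(21*(-14))*S(6) = (21*(-14))*(-8 + √(2 - 1*6)) = -294*(-8 + √(2 - 6)) = -294*(-8 + √(-4)) = -294*(-8 + 2*I) = 2352 - 588*I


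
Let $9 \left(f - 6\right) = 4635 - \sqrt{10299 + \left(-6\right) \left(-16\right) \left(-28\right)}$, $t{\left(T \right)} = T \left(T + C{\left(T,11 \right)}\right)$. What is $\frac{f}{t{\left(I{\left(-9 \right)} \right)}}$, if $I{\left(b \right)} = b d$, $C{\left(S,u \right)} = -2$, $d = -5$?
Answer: $\frac{521}{1935} - \frac{\sqrt{7611}}{17415} \approx 0.26424$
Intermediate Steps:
$I{\left(b \right)} = - 5 b$ ($I{\left(b \right)} = b \left(-5\right) = - 5 b$)
$t{\left(T \right)} = T \left(-2 + T\right)$ ($t{\left(T \right)} = T \left(T - 2\right) = T \left(-2 + T\right)$)
$f = 521 - \frac{\sqrt{7611}}{9}$ ($f = 6 + \frac{4635 - \sqrt{10299 + \left(-6\right) \left(-16\right) \left(-28\right)}}{9} = 6 + \frac{4635 - \sqrt{10299 + 96 \left(-28\right)}}{9} = 6 + \frac{4635 - \sqrt{10299 - 2688}}{9} = 6 + \frac{4635 - \sqrt{7611}}{9} = 6 + \left(515 - \frac{\sqrt{7611}}{9}\right) = 521 - \frac{\sqrt{7611}}{9} \approx 511.31$)
$\frac{f}{t{\left(I{\left(-9 \right)} \right)}} = \frac{521 - \frac{\sqrt{7611}}{9}}{\left(-5\right) \left(-9\right) \left(-2 - -45\right)} = \frac{521 - \frac{\sqrt{7611}}{9}}{45 \left(-2 + 45\right)} = \frac{521 - \frac{\sqrt{7611}}{9}}{45 \cdot 43} = \frac{521 - \frac{\sqrt{7611}}{9}}{1935} = \left(521 - \frac{\sqrt{7611}}{9}\right) \frac{1}{1935} = \frac{521}{1935} - \frac{\sqrt{7611}}{17415}$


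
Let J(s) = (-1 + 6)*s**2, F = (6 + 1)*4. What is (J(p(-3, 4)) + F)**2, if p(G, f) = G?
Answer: 5329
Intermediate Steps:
F = 28 (F = 7*4 = 28)
J(s) = 5*s**2
(J(p(-3, 4)) + F)**2 = (5*(-3)**2 + 28)**2 = (5*9 + 28)**2 = (45 + 28)**2 = 73**2 = 5329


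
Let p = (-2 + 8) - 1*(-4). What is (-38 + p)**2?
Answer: 784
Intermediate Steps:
p = 10 (p = 6 + 4 = 10)
(-38 + p)**2 = (-38 + 10)**2 = (-28)**2 = 784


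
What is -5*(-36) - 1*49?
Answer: 131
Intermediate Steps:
-5*(-36) - 1*49 = 180 - 49 = 131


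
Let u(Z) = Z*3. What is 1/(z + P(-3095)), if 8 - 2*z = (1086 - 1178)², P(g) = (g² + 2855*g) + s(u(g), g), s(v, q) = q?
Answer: 1/735477 ≈ 1.3597e-6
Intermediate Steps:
u(Z) = 3*Z
P(g) = g² + 2856*g (P(g) = (g² + 2855*g) + g = g² + 2856*g)
z = -4228 (z = 4 - (1086 - 1178)²/2 = 4 - ½*(-92)² = 4 - ½*8464 = 4 - 4232 = -4228)
1/(z + P(-3095)) = 1/(-4228 - 3095*(2856 - 3095)) = 1/(-4228 - 3095*(-239)) = 1/(-4228 + 739705) = 1/735477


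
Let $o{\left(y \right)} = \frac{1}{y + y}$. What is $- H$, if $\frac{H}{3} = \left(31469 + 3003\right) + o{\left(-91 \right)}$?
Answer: $- \frac{18821709}{182} \approx -1.0342 \cdot 10^{5}$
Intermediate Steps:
$o{\left(y \right)} = \frac{1}{2 y}$
$H = \frac{18821709}{182}$ ($H = 3 \left(\left(31469 + 3003\right) + \frac{1}{2 \left(-91\right)}\right) = 3 \left(34472 + \frac{1}{2} \left(- \frac{1}{91}\right)\right) = 3 \left(34472 - \frac{1}{182}\right) = 3 \cdot \frac{6273903}{182} = \frac{18821709}{182} \approx 1.0342 \cdot 10^{5}$)
$- H = \left(-1\right) \frac{18821709}{182} = - \frac{18821709}{182}$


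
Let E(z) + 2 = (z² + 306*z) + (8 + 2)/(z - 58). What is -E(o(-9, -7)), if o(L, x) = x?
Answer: 27237/13 ≈ 2095.2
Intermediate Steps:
E(z) = -2 + z² + 10/(-58 + z) + 306*z (E(z) = -2 + ((z² + 306*z) + (8 + 2)/(z - 58)) = -2 + ((z² + 306*z) + 10/(-58 + z)) = -2 + (z² + 10/(-58 + z) + 306*z) = -2 + z² + 10/(-58 + z) + 306*z)
-E(o(-9, -7)) = -(126 + (-7)³ - 17750*(-7) + 248*(-7)²)/(-58 - 7) = -(126 - 343 + 124250 + 248*49)/(-65) = -(-1)*(126 - 343 + 124250 + 12152)/65 = -(-1)*136185/65 = -1*(-27237/13) = 27237/13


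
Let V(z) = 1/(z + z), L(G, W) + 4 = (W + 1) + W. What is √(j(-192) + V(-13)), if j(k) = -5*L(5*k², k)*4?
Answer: √5232214/26 ≈ 87.977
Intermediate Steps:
L(G, W) = -3 + 2*W (L(G, W) = -4 + ((W + 1) + W) = -4 + ((1 + W) + W) = -4 + (1 + 2*W) = -3 + 2*W)
V(z) = 1/(2*z)
j(k) = 60 - 40*k (j(k) = -5*(-3 + 2*k)*4 = (15 - 10*k)*4 = 60 - 40*k)
√(j(-192) + V(-13)) = √((60 - 40*(-192)) + (½)/(-13)) = √((60 + 7680) + (½)*(-1/13)) = √(7740 - 1/26) = √(201239/26) = √5232214/26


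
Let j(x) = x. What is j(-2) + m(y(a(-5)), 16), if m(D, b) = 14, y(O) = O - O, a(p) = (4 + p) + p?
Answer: 12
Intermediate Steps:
a(p) = 4 + 2*p
y(O) = 0
j(-2) + m(y(a(-5)), 16) = -2 + 14 = 12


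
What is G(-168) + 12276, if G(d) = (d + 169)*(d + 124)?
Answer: 12232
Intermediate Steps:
G(d) = (124 + d)*(169 + d) (G(d) = (169 + d)*(124 + d) = (124 + d)*(169 + d))
G(-168) + 12276 = (20956 + (-168)² + 293*(-168)) + 12276 = (20956 + 28224 - 49224) + 12276 = -44 + 12276 = 12232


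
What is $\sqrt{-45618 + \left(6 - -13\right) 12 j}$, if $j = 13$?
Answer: $i \sqrt{42654} \approx 206.53 i$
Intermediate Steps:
$\sqrt{-45618 + \left(6 - -13\right) 12 j} = \sqrt{-45618 + \left(6 - -13\right) 12 \cdot 13} = \sqrt{-45618 + \left(6 + 13\right) 12 \cdot 13} = \sqrt{-45618 + 19 \cdot 12 \cdot 13} = \sqrt{-45618 + 228 \cdot 13} = \sqrt{-45618 + 2964} = \sqrt{-42654} = i \sqrt{42654}$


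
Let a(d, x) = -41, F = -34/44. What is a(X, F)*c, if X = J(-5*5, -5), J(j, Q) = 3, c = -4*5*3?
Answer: 2460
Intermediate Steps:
c = -60 (c = -20*3 = -60)
X = 3
F = -17/22 (F = -34*1/44 = -17/22 ≈ -0.77273)
a(X, F)*c = -41*(-60) = 2460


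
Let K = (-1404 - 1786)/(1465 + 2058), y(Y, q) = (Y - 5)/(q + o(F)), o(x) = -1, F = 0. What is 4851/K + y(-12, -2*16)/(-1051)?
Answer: -53885005099/10058070 ≈ -5357.4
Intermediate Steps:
y(Y, q) = (-5 + Y)/(-1 + q) (y(Y, q) = (Y - 5)/(q - 1) = (-5 + Y)/(-1 + q))
K = -3190/3523 ≈ -0.90548
4851/K + y(-12, -2*16)/(-1051) = 4851/(-3190/3523) + ((-5 - 12)/(-1 - 2*16))/(-1051) = 4851*(-3523/3190) + (-17/(-1 - 32))*(-1/1051) = -1553643/290 + (-17/(-33))*(-1/1051) = -1553643/290 - 1/33*(-17)*(-1/1051) = -1553643/290 + (17/33)*(-1/1051) = -1553643/290 - 17/34683 = -53885005099/10058070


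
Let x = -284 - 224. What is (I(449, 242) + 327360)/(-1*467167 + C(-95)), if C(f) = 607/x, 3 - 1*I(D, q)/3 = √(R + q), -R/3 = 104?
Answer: -166303452/237321443 + 1524*I*√70/237321443 ≈ -0.70075 + 5.3728e-5*I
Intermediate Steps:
R = -312 (R = -3*104 = -312)
x = -508
I(D, q) = 9 - 3*√(-312 + q)
C(f) = -607/508 (C(f) = 607/(-508) = 607*(-1/508) = -607/508)
(I(449, 242) + 327360)/(-1*467167 + C(-95)) = ((9 - 3*√(-312 + 242)) + 327360)/(-1*467167 - 607/508) = ((9 - 3*I*√70) + 327360)/(-467167 - 607/508) = ((9 - 3*I*√70) + 327360)/(-237321443/508) = ((9 - 3*I*√70) + 327360)*(-508/237321443) = (327369 - 3*I*√70)*(-508/237321443) = -166303452/237321443 + 1524*I*√70/237321443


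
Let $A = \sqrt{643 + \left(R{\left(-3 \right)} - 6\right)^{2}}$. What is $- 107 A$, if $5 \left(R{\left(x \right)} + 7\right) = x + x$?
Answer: $- \frac{214 \sqrt{5279}}{5} \approx -3109.7$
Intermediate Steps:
$R{\left(x \right)} = -7 + \frac{2 x}{5}$ ($R{\left(x \right)} = -7 + \frac{x + x}{5} = -7 + \frac{2 x}{5}$)
$A = \frac{2 \sqrt{5279}}{5}$ ($A = \sqrt{643 + \left(\left(-7 + \frac{2}{5} \left(-3\right)\right) - 6\right)^{2}} = \sqrt{643 + \left(\left(-7 - \frac{6}{5}\right) - 6\right)^{2}} = \sqrt{643 + \left(- \frac{41}{5} - 6\right)^{2}} = \sqrt{643 + \left(- \frac{71}{5}\right)^{2}} = \sqrt{643 + \frac{5041}{25}} = \sqrt{\frac{21116}{25}} = \frac{2 \sqrt{5279}}{5} \approx 29.063$)
$- 107 A = - 107 \frac{2 \sqrt{5279}}{5} = - \frac{214 \sqrt{5279}}{5}$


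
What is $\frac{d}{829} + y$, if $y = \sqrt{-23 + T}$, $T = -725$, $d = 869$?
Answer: $\frac{869}{829} + 2 i \sqrt{187} \approx 1.0483 + 27.35 i$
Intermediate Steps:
$y = 2 i \sqrt{187}$ ($y = \sqrt{-23 - 725} = \sqrt{-748} = 2 i \sqrt{187} \approx 27.35 i$)
$\frac{d}{829} + y = \frac{1}{829} \cdot 869 + 2 i \sqrt{187} = \frac{869}{829} + 2 i \sqrt{187}$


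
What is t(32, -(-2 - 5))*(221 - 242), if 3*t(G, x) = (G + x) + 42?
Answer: -567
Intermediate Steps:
t(G, x) = 14 + G/3 + x/3 (t(G, x) = ((G + x) + 42)/3 = (42 + G + x)/3 = 14 + G/3 + x/3)
t(32, -(-2 - 5))*(221 - 242) = (14 + (⅓)*32 + (-(-2 - 5))/3)*(221 - 242) = (14 + 32/3 + (-1*(-7))/3)*(-21) = (14 + 32/3 + (⅓)*7)*(-21) = (14 + 32/3 + 7/3)*(-21) = 27*(-21) = -567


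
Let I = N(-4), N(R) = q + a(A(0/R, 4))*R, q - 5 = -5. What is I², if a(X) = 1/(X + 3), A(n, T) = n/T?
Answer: 16/9 ≈ 1.7778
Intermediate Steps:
q = 0 (q = 5 - 5 = 0)
a(X) = 1/(3 + X)
N(R) = R/3 (N(R) = 0 + R/(3 + (0/R)/4) = 0 + R/(3 + 0*(¼)) = 0 + R/(3 + 0) = 0 + R/3 = R/3)
I = -4/3 (I = (⅓)*(-4) = -4/3 ≈ -1.3333)
I² = (-4/3)² = 16/9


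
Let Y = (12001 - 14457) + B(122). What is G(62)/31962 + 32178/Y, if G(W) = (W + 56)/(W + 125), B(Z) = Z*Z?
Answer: 48081490409/18570209658 ≈ 2.5892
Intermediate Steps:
B(Z) = Z**2
G(W) = (56 + W)/(125 + W)
Y = 12428 (Y = (12001 - 14457) + 122**2 = -2456 + 14884 = 12428)
G(62)/31962 + 32178/Y = ((56 + 62)/(125 + 62))/31962 + 32178/12428 = (118/187)*(1/31962) + 32178*(1/12428) = ((1/187)*118)*(1/31962) + 16089/6214 = (118/187)*(1/31962) + 16089/6214 = 59/2988447 + 16089/6214 = 48081490409/18570209658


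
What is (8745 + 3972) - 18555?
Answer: -5838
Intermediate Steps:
(8745 + 3972) - 18555 = 12717 - 18555 = -5838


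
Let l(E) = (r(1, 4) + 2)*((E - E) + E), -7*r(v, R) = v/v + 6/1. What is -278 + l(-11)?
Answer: -289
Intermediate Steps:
r(v, R) = -1 (r(v, R) = -(v/v + 6/1)/7 = -(1 + 6*1)/7 = -(1 + 6)/7 = -⅐*7 = -1)
l(E) = E (l(E) = (-1 + 2)*((E - E) + E) = 1*(0 + E) = 1*E = E)
-278 + l(-11) = -278 - 11 = -289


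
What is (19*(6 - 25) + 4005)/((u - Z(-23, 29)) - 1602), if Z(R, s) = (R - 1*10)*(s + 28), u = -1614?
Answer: -3644/1335 ≈ -2.7296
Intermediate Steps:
Z(R, s) = (-10 + R)*(28 + s) (Z(R, s) = (R - 10)*(28 + s) = (-10 + R)*(28 + s))
(19*(6 - 25) + 4005)/((u - Z(-23, 29)) - 1602) = (19*(6 - 25) + 4005)/((-1614 - (-280 - 10*29 + 28*(-23) - 23*29)) - 1602) = (19*(-19) + 4005)/((-1614 - (-280 - 290 - 644 - 667)) - 1602) = (-361 + 4005)/((-1614 - 1*(-1881)) - 1602) = 3644/((-1614 + 1881) - 1602) = 3644/(267 - 1602) = 3644/(-1335) = 3644*(-1/1335) = -3644/1335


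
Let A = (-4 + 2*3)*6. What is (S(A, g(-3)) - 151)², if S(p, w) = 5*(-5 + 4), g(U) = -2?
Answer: 24336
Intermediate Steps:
A = 12 (A = (-4 + 6)*6 = 2*6 = 12)
S(p, w) = -5 (S(p, w) = 5*(-1) = -5)
(S(A, g(-3)) - 151)² = (-5 - 151)² = (-156)² = 24336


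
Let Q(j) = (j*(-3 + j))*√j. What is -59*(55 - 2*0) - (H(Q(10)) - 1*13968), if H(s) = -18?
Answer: 10741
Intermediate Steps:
Q(j) = j^(3/2)*(-3 + j)
-59*(55 - 2*0) - (H(Q(10)) - 1*13968) = -59*(55 - 2*0) - (-18 - 1*13968) = -59*(55 + 0) - (-18 - 13968) = -59*55 - 1*(-13986) = -3245 + 13986 = 10741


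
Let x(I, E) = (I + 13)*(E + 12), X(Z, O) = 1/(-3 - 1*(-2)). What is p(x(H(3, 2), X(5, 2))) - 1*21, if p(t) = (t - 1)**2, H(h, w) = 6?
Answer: 43243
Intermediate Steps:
X(Z, O) = -1 (X(Z, O) = 1/(-3 + 2) = 1/(-1) = -1)
x(I, E) = (12 + E)*(13 + I) (x(I, E) = (13 + I)*(12 + E) = (12 + E)*(13 + I))
p(t) = (-1 + t)**2
p(x(H(3, 2), X(5, 2))) - 1*21 = (-1 + (156 + 12*6 + 13*(-1) - 1*6))**2 - 1*21 = (-1 + (156 + 72 - 13 - 6))**2 - 21 = (-1 + 209)**2 - 21 = 208**2 - 21 = 43264 - 21 = 43243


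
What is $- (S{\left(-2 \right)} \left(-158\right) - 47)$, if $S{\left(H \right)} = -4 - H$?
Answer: $-269$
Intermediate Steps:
$- (S{\left(-2 \right)} \left(-158\right) - 47) = - (\left(-4 - -2\right) \left(-158\right) - 47) = - (\left(-4 + 2\right) \left(-158\right) - 47) = - (\left(-2\right) \left(-158\right) - 47) = - (316 - 47) = \left(-1\right) 269 = -269$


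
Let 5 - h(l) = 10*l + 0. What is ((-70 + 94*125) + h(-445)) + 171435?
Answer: 187570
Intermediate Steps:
h(l) = 5 - 10*l (h(l) = 5 - (10*l + 0) = 5 - 10*l)
((-70 + 94*125) + h(-445)) + 171435 = ((-70 + 94*125) + (5 - 10*(-445))) + 171435 = ((-70 + 11750) + (5 + 4450)) + 171435 = (11680 + 4455) + 171435 = 16135 + 171435 = 187570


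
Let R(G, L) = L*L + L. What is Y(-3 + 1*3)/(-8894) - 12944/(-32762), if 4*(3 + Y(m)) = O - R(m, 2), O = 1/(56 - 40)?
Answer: 3688667299/9324327296 ≈ 0.39560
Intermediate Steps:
O = 1/16 ≈ 0.062500
R(G, L) = L + L**2 (R(G, L) = L**2 + L = L + L**2)
Y(m) = -287/64 (Y(m) = -3 + (1/16 - 2*(1 + 2))/4 = -3 + (1/16 - 2*3)/4 = -3 + (1/16 - 1*6)/4 = -3 + (1/16 - 6)/4 = -3 + (1/4)*(-95/16) = -3 - 95/64 = -287/64)
Y(-3 + 1*3)/(-8894) - 12944/(-32762) = -287/64/(-8894) - 12944/(-32762) = -287/64*(-1/8894) - 12944*(-1/32762) = 287/569216 + 6472/16381 = 3688667299/9324327296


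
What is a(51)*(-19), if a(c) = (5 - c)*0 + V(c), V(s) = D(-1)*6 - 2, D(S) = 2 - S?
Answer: -304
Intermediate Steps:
V(s) = 16 (V(s) = (2 - 1*(-1))*6 - 2 = (2 + 1)*6 - 2 = 3*6 - 2 = 18 - 2 = 16)
a(c) = 16 (a(c) = (5 - c)*0 + 16 = 0 + 16 = 16)
a(51)*(-19) = 16*(-19) = -304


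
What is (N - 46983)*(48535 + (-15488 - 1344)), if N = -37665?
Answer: -2683595544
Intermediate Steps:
(N - 46983)*(48535 + (-15488 - 1344)) = (-37665 - 46983)*(48535 + (-15488 - 1344)) = -84648*(48535 - 16832) = -84648*31703 = -2683595544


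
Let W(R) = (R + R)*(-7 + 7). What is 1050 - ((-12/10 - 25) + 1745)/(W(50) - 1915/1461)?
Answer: 22609584/9575 ≈ 2361.3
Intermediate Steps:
W(R) = 0 (W(R) = (2*R)*0 = 0)
1050 - ((-12/10 - 25) + 1745)/(W(50) - 1915/1461) = 1050 - ((-12/10 - 25) + 1745)/(0 - 1915/1461) = 1050 - ((-12*⅒ - 25) + 1745)/(0 - 1915*1/1461) = 1050 - ((-6/5 - 25) + 1745)/(0 - 1915/1461) = 1050 - (-131/5 + 1745)/(-1915/1461) = 1050 - 8594*(-1461)/(5*1915) = 1050 - 1*(-12555834/9575) = 1050 + 12555834/9575 = 22609584/9575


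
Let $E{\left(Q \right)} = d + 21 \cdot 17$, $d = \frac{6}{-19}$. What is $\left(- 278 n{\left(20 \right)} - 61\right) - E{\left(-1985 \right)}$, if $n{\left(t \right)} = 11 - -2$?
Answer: $- \frac{76602}{19} \approx -4031.7$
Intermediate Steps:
$n{\left(t \right)} = 13$ ($n{\left(t \right)} = 11 + 2 = 13$)
$d = - \frac{6}{19}$ ($d = 6 \left(- \frac{1}{19}\right) = - \frac{6}{19} \approx -0.31579$)
$E{\left(Q \right)} = \frac{6777}{19}$ ($E{\left(Q \right)} = - \frac{6}{19} + 21 \cdot 17 = - \frac{6}{19} + 357 = \frac{6777}{19}$)
$\left(- 278 n{\left(20 \right)} - 61\right) - E{\left(-1985 \right)} = \left(\left(-278\right) 13 - 61\right) - \frac{6777}{19} = \left(-3614 - 61\right) - \frac{6777}{19} = -3675 - \frac{6777}{19} = - \frac{76602}{19}$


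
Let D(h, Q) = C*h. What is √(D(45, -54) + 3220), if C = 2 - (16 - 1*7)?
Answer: √2905 ≈ 53.898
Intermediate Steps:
C = -7 (C = 2 - (16 - 7) = 2 - 1*9 = 2 - 9 = -7)
D(h, Q) = -7*h
√(D(45, -54) + 3220) = √(-7*45 + 3220) = √(-315 + 3220) = √2905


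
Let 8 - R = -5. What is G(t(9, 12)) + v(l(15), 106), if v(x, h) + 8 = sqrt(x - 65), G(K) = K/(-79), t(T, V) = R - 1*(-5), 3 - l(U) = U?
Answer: -650/79 + I*sqrt(77) ≈ -8.2278 + 8.775*I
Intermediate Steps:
R = 13 (R = 8 - 1*(-5) = 8 + 5 = 13)
l(U) = 3 - U
t(T, V) = 18 (t(T, V) = 13 - 1*(-5) = 13 + 5 = 18)
G(K) = -K/79 (G(K) = K*(-1/79) = -K/79)
v(x, h) = -8 + sqrt(-65 + x) (v(x, h) = -8 + sqrt(x - 65) = -8 + sqrt(-65 + x))
G(t(9, 12)) + v(l(15), 106) = -1/79*18 + (-8 + sqrt(-65 + (3 - 1*15))) = -18/79 + (-8 + sqrt(-65 + (3 - 15))) = -18/79 + (-8 + sqrt(-65 - 12)) = -18/79 + (-8 + sqrt(-77)) = -18/79 + (-8 + I*sqrt(77)) = -650/79 + I*sqrt(77)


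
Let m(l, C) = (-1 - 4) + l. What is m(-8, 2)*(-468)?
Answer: 6084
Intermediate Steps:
m(l, C) = -5 + l
m(-8, 2)*(-468) = (-5 - 8)*(-468) = -13*(-468) = 6084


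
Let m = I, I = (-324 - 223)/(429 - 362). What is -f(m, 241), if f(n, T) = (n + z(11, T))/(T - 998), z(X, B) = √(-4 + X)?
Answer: -547/50719 + √7/757 ≈ -0.0072899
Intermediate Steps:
I = -547/67 ≈ -8.1642
m = -547/67 ≈ -8.1642
f(n, T) = (n + √7)/(-998 + T) (f(n, T) = (n + √(-4 + 11))/(T - 998) = (n + √7)/(-998 + T))
-f(m, 241) = -(-547/67 + √7)/(-998 + 241) = -(-547/67 + √7)/(-757) = -(-1)*(-547/67 + √7)/757 = -(547/50719 - √7/757) = -547/50719 + √7/757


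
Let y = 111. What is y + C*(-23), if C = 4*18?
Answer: -1545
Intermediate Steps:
C = 72
y + C*(-23) = 111 + 72*(-23) = 111 - 1656 = -1545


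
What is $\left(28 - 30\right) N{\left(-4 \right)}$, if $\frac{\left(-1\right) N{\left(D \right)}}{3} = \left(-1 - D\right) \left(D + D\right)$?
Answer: $-144$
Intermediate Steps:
$N{\left(D \right)} = - 6 D \left(-1 - D\right)$ ($N{\left(D \right)} = - 3 \left(-1 - D\right) \left(D + D\right) = - 3 \left(-1 - D\right) 2 D = - 3 \cdot 2 D \left(-1 - D\right) = - 6 D \left(-1 - D\right)$)
$\left(28 - 30\right) N{\left(-4 \right)} = \left(28 - 30\right) 6 \left(-4\right) \left(1 - 4\right) = - 2 \cdot 6 \left(-4\right) \left(-3\right) = \left(-2\right) 72 = -144$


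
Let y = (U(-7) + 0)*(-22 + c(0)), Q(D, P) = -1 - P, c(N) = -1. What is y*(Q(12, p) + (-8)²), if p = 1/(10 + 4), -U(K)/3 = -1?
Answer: -60789/14 ≈ -4342.1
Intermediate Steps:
U(K) = 3 (U(K) = -3*(-1) = 3)
p = 1/14 ≈ 0.071429
y = -69 (y = (3 + 0)*(-22 - 1) = 3*(-23) = -69)
y*(Q(12, p) + (-8)²) = -69*((-1 - 1*1/14) + (-8)²) = -69*((-1 - 1/14) + 64) = -69*(-15/14 + 64) = -69*881/14 = -60789/14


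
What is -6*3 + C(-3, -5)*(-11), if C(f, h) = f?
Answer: 15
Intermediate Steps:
-6*3 + C(-3, -5)*(-11) = -6*3 - 3*(-11) = -18 + 33 = 15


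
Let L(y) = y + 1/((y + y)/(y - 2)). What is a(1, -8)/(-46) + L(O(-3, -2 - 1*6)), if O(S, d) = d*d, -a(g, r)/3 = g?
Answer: 95017/1472 ≈ 64.550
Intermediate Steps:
a(g, r) = -3*g
O(S, d) = d²
L(y) = y + (-2 + y)/(2*y) (L(y) = y + 1/((2*y)/(-2 + y)) = y + 1/(2*y/(-2 + y)) = y + (-2 + y)/(2*y))
a(1, -8)/(-46) + L(O(-3, -2 - 1*6)) = (-3*1)/(-46) + (½ + (-2 - 1*6)² - 1/((-2 - 1*6)²)) = -1/46*(-3) + (½ + (-2 - 6)² - 1/((-2 - 6)²)) = 3/46 + (½ + (-8)² - 1/((-8)²)) = 3/46 + (½ + 64 - 1/64) = 3/46 + 4127/64 = 95017/1472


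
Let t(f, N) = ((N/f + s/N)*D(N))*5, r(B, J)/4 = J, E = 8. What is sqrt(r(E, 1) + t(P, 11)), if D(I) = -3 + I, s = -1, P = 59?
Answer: 6*sqrt(91509)/649 ≈ 2.7967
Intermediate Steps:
r(B, J) = 4*J
t(f, N) = 5*(-3 + N)*(-1/N + N/f) (t(f, N) = ((N/f - 1/N)*(-3 + N))*5 = ((-1/N + N/f)*(-3 + N))*5 = ((-3 + N)*(-1/N + N/f))*5 = 5*(-3 + N)*(-1/N + N/f))
sqrt(r(E, 1) + t(P, 11)) = sqrt(4*1 + 5*(-3 + 11)*(11**2 - 1*59)/(11*59)) = sqrt(4 + 5*(1/11)*(1/59)*8*(121 - 59)) = sqrt(4 + 5*(1/11)*(1/59)*8*62) = sqrt(4 + 2480/649) = sqrt(5076/649) = 6*sqrt(91509)/649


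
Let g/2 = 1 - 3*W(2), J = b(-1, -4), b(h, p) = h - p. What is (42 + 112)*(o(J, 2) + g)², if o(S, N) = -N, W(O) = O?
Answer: 22176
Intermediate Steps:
J = 3 (J = -1 - 1*(-4) = -1 + 4 = 3)
g = -10 (g = 2*(1 - 3*2) = 2*(1 - 6) = 2*(-5) = -10)
(42 + 112)*(o(J, 2) + g)² = (42 + 112)*(-1*2 - 10)² = 154*(-2 - 10)² = 154*(-12)² = 154*144 = 22176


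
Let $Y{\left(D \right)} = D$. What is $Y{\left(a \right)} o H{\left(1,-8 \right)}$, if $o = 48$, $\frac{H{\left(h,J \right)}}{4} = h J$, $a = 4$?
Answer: $-6144$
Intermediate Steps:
$H{\left(h,J \right)} = 4 J h$ ($H{\left(h,J \right)} = 4 h J = 4 J h$)
$Y{\left(a \right)} o H{\left(1,-8 \right)} = 4 \cdot 48 \cdot 4 \left(-8\right) 1 = 192 \left(-32\right) = -6144$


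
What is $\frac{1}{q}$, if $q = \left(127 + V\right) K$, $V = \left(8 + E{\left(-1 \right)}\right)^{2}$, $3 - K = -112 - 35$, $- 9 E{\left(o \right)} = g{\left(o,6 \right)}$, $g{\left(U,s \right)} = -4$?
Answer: $\frac{27}{803150} \approx 3.3618 \cdot 10^{-5}$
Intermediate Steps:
$E{\left(o \right)} = \frac{4}{9}$ ($E{\left(o \right)} = \left(- \frac{1}{9}\right) \left(-4\right) = \frac{4}{9}$)
$K = 150$ ($K = 3 - \left(-112 - 35\right) = 3 - -147 = 3 + 147 = 150$)
$V = \frac{5776}{81}$ ($V = \left(8 + \frac{4}{9}\right)^{2} = \left(\frac{76}{9}\right)^{2} = \frac{5776}{81} \approx 71.309$)
$q = \frac{803150}{27}$ ($q = \left(127 + \frac{5776}{81}\right) 150 = \frac{16063}{81} \cdot 150 = \frac{803150}{27} \approx 29746.0$)
$\frac{1}{q} = \frac{1}{\frac{803150}{27}} = \frac{27}{803150}$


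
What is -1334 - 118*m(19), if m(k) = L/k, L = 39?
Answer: -29948/19 ≈ -1576.2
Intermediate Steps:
m(k) = 39/k
-1334 - 118*m(19) = -1334 - 4602/19 = -29948/19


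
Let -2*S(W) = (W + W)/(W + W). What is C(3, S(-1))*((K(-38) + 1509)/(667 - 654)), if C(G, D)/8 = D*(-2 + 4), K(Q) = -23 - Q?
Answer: -12192/13 ≈ -937.85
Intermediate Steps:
S(W) = -½ (S(W) = -(W + W)/(2*(W + W)) = -2*W/(2*(2*W)) = -2*W*1/(2*W)/2 = -½*1 = -½)
C(G, D) = 16*D (C(G, D) = 8*(D*(-2 + 4)) = 8*(D*2) = 8*(2*D) = 16*D)
C(3, S(-1))*((K(-38) + 1509)/(667 - 654)) = (16*(-½))*(((-23 - 1*(-38)) + 1509)/(667 - 654)) = -8*((-23 + 38) + 1509)/13 = -8*(15 + 1509)/13 = -12192/13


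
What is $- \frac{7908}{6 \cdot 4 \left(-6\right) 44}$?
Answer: $\frac{659}{528} \approx 1.2481$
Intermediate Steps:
$- \frac{7908}{6 \cdot 4 \left(-6\right) 44} = - \frac{7908}{24 \left(-6\right) 44} = - \frac{7908}{\left(-144\right) 44} = - \frac{7908}{-6336} = \left(-7908\right) \left(- \frac{1}{6336}\right) = \frac{659}{528}$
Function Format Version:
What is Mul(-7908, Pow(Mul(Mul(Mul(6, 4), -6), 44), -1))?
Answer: Rational(659, 528) ≈ 1.2481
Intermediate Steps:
Mul(-7908, Pow(Mul(Mul(Mul(6, 4), -6), 44), -1)) = Mul(-7908, Pow(Mul(Mul(24, -6), 44), -1)) = Mul(-7908, Pow(Mul(-144, 44), -1)) = Mul(-7908, Pow(-6336, -1)) = Mul(-7908, Rational(-1, 6336)) = Rational(659, 528)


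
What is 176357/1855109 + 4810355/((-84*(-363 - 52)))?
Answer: 1785976131743/12933819948 ≈ 138.09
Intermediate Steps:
176357/1855109 + 4810355/((-84*(-363 - 52))) = 176357*(1/1855109) + 4810355/((-84*(-415))) = 176357/1855109 + 4810355/34860 = 176357/1855109 + 4810355*(1/34860) = 176357/1855109 + 962071/6972 = 1785976131743/12933819948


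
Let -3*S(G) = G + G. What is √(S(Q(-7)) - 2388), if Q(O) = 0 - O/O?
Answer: I*√21486/3 ≈ 48.86*I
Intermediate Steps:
Q(O) = -1 (Q(O) = 0 - 1*1 = 0 - 1 = -1)
S(G) = -2*G/3 (S(G) = -(G + G)/3 = -2*G/3)
√(S(Q(-7)) - 2388) = √(-⅔*(-1) - 2388) = √(⅔ - 2388) = √(-7162/3) = I*√21486/3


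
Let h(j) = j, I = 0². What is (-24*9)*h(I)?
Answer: 0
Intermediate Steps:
I = 0
(-24*9)*h(I) = -24*9*0 = -216*0 = 0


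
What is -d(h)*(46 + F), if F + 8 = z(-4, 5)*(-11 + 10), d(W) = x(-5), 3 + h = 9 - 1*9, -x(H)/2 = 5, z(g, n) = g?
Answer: 420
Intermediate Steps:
x(H) = -10 (x(H) = -2*5 = -10)
h = -3 (h = -3 + (9 - 1*9) = -3 + (9 - 9) = -3 + 0 = -3)
d(W) = -10
F = -4 (F = -8 - 4*(-11 + 10) = -8 - 4*(-1) = -8 + 4 = -4)
-d(h)*(46 + F) = -(-10)*(46 - 4) = -(-10)*42 = -1*(-420) = 420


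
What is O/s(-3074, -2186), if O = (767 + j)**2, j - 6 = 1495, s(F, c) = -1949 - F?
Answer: 571536/125 ≈ 4572.3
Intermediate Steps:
j = 1501 (j = 6 + 1495 = 1501)
O = 5143824 (O = (767 + 1501)**2 = 2268**2 = 5143824)
O/s(-3074, -2186) = 5143824/(-1949 - 1*(-3074)) = 5143824/(-1949 + 3074) = 5143824/1125 = 5143824*(1/1125) = 571536/125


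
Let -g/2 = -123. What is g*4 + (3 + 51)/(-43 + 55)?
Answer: 1977/2 ≈ 988.50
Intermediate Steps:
g = 246 (g = -2*(-123) = 246)
g*4 + (3 + 51)/(-43 + 55) = 246*4 + (3 + 51)/(-43 + 55) = 984 + 54/12 = 984 + 54*(1/12) = 984 + 9/2 = 1977/2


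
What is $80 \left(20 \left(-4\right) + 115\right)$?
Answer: $2800$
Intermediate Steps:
$80 \left(20 \left(-4\right) + 115\right) = 80 \left(-80 + 115\right) = 80 \cdot 35 = 2800$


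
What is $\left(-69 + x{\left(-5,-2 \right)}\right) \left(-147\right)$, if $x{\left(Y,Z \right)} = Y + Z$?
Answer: $11172$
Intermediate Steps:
$\left(-69 + x{\left(-5,-2 \right)}\right) \left(-147\right) = \left(-69 - 7\right) \left(-147\right) = \left(-76\right) \left(-147\right) = 11172$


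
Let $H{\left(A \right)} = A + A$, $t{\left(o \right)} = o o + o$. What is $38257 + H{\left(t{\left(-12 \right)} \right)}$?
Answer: $38521$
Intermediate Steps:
$t{\left(o \right)} = o + o^{2}$ ($t{\left(o \right)} = o^{2} + o = o + o^{2}$)
$H{\left(A \right)} = 2 A$
$38257 + H{\left(t{\left(-12 \right)} \right)} = 38257 + 2 \left(- 12 \left(1 - 12\right)\right) = 38257 + 2 \left(\left(-12\right) \left(-11\right)\right) = 38257 + 2 \cdot 132 = 38257 + 264 = 38521$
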